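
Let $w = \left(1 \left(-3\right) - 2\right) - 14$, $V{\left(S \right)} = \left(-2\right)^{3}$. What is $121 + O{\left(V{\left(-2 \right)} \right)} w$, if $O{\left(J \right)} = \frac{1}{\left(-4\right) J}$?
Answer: $\frac{3853}{32} \approx 120.41$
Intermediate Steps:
$V{\left(S \right)} = -8$
$w = -19$ ($w = \left(-3 - 2\right) - 14 = -5 - 14 = -19$)
$O{\left(J \right)} = - \frac{1}{4 J}$
$121 + O{\left(V{\left(-2 \right)} \right)} w = 121 + - \frac{1}{4 \left(-8\right)} \left(-19\right) = 121 + \left(- \frac{1}{4}\right) \left(- \frac{1}{8}\right) \left(-19\right) = 121 + \frac{1}{32} \left(-19\right) = 121 - \frac{19}{32} = \frac{3853}{32}$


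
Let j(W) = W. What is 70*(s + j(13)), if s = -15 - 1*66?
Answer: -4760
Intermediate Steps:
s = -81 (s = -15 - 66 = -81)
70*(s + j(13)) = 70*(-81 + 13) = 70*(-68) = -4760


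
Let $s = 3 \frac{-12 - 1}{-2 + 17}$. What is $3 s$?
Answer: $- \frac{39}{5} \approx -7.8$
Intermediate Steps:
$s = - \frac{13}{5}$ ($s = 3 \left(- \frac{13}{15}\right) = - \frac{13}{5} \approx -2.6$)
$3 s = 3 \left(- \frac{13}{5}\right) = - \frac{39}{5}$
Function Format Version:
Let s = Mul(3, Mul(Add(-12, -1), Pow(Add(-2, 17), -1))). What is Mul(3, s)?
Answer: Rational(-39, 5) ≈ -7.8000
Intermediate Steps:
s = Rational(-13, 5) (s = Mul(3, Mul(-13, Pow(15, -1))) = Mul(3, Mul(-13, Rational(1, 15))) = Mul(3, Rational(-13, 15)) = Rational(-13, 5) ≈ -2.6000)
Mul(3, s) = Mul(3, Rational(-13, 5)) = Rational(-39, 5)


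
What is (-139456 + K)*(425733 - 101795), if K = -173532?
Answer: -101388706744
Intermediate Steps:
(-139456 + K)*(425733 - 101795) = (-139456 - 173532)*(425733 - 101795) = -312988*323938 = -101388706744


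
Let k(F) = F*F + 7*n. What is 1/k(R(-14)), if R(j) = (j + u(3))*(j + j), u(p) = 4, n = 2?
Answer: 1/78414 ≈ 1.2753e-5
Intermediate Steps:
R(j) = 2*j*(4 + j) (R(j) = (j + 4)*(j + j) = (4 + j)*(2*j) = 2*j*(4 + j))
k(F) = 14 + F² (k(F) = F*F + 7*2 = F² + 14 = 14 + F²)
1/k(R(-14)) = 1/(14 + (2*(-14)*(4 - 14))²) = 1/(14 + (2*(-14)*(-10))²) = 1/(14 + 280²) = 1/(14 + 78400) = 1/78414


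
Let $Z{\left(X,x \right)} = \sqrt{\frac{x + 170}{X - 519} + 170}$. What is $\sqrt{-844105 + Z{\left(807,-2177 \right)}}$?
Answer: $\frac{\sqrt{-13505680 + 2 \sqrt{10434}}}{4} \approx 918.75 i$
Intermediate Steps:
$Z{\left(X,x \right)} = \sqrt{170 + \frac{170 + x}{-519 + X}}$ ($Z{\left(X,x \right)} = \sqrt{\frac{170 + x}{-519 + X} + 170} = \sqrt{170 + \frac{170 + x}{-519 + X}}$)
$\sqrt{-844105 + Z{\left(807,-2177 \right)}} = \sqrt{-844105 + \sqrt{\frac{-88060 - 2177 + 170 \cdot 807}{-519 + 807}}} = \sqrt{-844105 + \sqrt{\frac{-88060 - 2177 + 137190}{288}}} = \sqrt{-844105 + \sqrt{\frac{1}{288} \cdot 46953}} = \sqrt{-844105 + \sqrt{\frac{5217}{32}}} = \sqrt{-844105 + \frac{\sqrt{10434}}{8}}$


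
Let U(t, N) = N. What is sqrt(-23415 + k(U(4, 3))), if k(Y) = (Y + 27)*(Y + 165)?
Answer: 35*I*sqrt(15) ≈ 135.55*I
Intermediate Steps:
k(Y) = (27 + Y)*(165 + Y)
sqrt(-23415 + k(U(4, 3))) = sqrt(-23415 + (4455 + 3**2 + 192*3)) = sqrt(-23415 + (4455 + 9 + 576)) = sqrt(-23415 + 5040) = sqrt(-18375) = 35*I*sqrt(15)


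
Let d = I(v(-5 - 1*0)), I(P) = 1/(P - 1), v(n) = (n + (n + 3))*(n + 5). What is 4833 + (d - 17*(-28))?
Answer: 5308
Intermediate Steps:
v(n) = (3 + 2*n)*(5 + n) (v(n) = (n + (3 + n))*(5 + n) = (3 + 2*n)*(5 + n))
I(P) = 1/(-1 + P)
d = -1 (d = 1/(-1 + (15 + 2*(-5 - 1*0)² + 13*(-5 - 1*0))) = 1/(-1 + (15 + 2*(-5 + 0)² + 13*(-5 + 0))) = 1/(-1 + (15 + 2*(-5)² + 13*(-5))) = 1/(-1 + (15 + 2*25 - 65)) = 1/(-1 + (15 + 50 - 65)) = 1/(-1 + 0) = 1/(-1) = -1)
4833 + (d - 17*(-28)) = 4833 + (-1 - 17*(-28)) = 4833 + (-1 + 476) = 4833 + 475 = 5308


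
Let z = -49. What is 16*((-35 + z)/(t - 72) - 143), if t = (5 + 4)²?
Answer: -7312/3 ≈ -2437.3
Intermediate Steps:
t = 81 (t = 9² = 81)
16*((-35 + z)/(t - 72) - 143) = 16*((-35 - 49)/(81 - 72) - 143) = 16*(-84/9 - 143) = 16*(-84*⅑ - 143) = 16*(-28/3 - 143) = 16*(-457/3) = -7312/3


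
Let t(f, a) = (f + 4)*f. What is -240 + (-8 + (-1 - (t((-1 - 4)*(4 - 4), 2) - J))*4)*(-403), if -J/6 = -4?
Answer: -34092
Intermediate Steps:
J = 24 (J = -6*(-4) = 24)
t(f, a) = f*(4 + f) (t(f, a) = (4 + f)*f = f*(4 + f))
-240 + (-8 + (-1 - (t((-1 - 4)*(4 - 4), 2) - J))*4)*(-403) = -240 + (-8 + (-1 - (((-1 - 4)*(4 - 4))*(4 + (-1 - 4)*(4 - 4)) - 1*24))*4)*(-403) = -240 + (-8 + (-1 - ((-5*0)*(4 - 5*0) - 24))*4)*(-403) = -240 + (-8 + (-1 - (0*(4 + 0) - 24))*4)*(-403) = -240 + (-8 + (-1 - (0*4 - 24))*4)*(-403) = -240 + (-8 + (-1 - (0 - 24))*4)*(-403) = -240 + (-8 + (-1 - 1*(-24))*4)*(-403) = -240 + (-8 + (-1 + 24)*4)*(-403) = -240 + (-8 + 23*4)*(-403) = -240 + (-8 + 92)*(-403) = -240 + 84*(-403) = -240 - 33852 = -34092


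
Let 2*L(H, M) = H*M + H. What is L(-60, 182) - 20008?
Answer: -25498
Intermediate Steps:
L(H, M) = H/2 + H*M/2 (L(H, M) = (H*M + H)/2 = (H + H*M)/2 = H/2 + H*M/2)
L(-60, 182) - 20008 = (½)*(-60)*(1 + 182) - 20008 = (½)*(-60)*183 - 20008 = -5490 - 20008 = -25498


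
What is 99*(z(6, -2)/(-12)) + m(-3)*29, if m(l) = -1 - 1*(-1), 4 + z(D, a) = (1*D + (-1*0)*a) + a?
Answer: 0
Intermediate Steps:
z(D, a) = -4 + D + a (z(D, a) = -4 + ((1*D + (-1*0)*a) + a) = -4 + ((D + 0*a) + a) = -4 + ((D + 0) + a) = -4 + (D + a) = -4 + D + a)
m(l) = 0 (m(l) = -1 + 1 = 0)
99*(z(6, -2)/(-12)) + m(-3)*29 = 99*((-4 + 6 - 2)/(-12)) + 0*29 = 99*(0*(-1/12)) + 0 = 99*0 + 0 = 0 + 0 = 0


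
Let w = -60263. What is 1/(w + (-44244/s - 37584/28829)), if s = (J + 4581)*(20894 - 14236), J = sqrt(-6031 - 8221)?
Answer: 95971741*(-2*sqrt(3563) + 4581*I)/(-26494993572087177*I + 11567340290038*sqrt(3563)) ≈ -1.6594e-5 - 1.0214e-14*I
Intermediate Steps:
J = 2*I*sqrt(3563) (J = sqrt(-14252) = 2*I*sqrt(3563) ≈ 119.38*I)
s = 30500298 + 13316*I*sqrt(3563) (s = (2*I*sqrt(3563) + 4581)*(20894 - 14236) = (4581 + 2*I*sqrt(3563))*6658 = 30500298 + 13316*I*sqrt(3563) ≈ 3.05e+7 + 7.9484e+5*I)
1/(w + (-44244/s - 37584/28829)) = 1/(-60263 + (-44244/(30500298 + 13316*I*sqrt(3563)) - 37584/28829)) = 1/(-60263 + (-37584/28829 - 44244/(30500298 + 13316*I*sqrt(3563)))) = 1/(-1737359611/28829 - 44244/(30500298 + 13316*I*sqrt(3563)))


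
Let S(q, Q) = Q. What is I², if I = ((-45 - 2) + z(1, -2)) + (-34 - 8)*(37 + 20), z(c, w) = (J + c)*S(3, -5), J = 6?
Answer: 6130576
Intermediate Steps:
z(c, w) = -30 - 5*c (z(c, w) = (6 + c)*(-5) = -30 - 5*c)
I = -2476 (I = ((-45 - 2) + (-30 - 5*1)) + (-34 - 8)*(37 + 20) = (-47 + (-30 - 5)) - 42*57 = (-47 - 35) - 2394 = -82 - 2394 = -2476)
I² = (-2476)² = 6130576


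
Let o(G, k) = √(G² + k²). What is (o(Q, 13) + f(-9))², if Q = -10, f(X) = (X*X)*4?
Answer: (324 + √269)² ≈ 1.1587e+5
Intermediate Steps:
f(X) = 4*X² (f(X) = X²*4 = 4*X²)
(o(Q, 13) + f(-9))² = (√((-10)² + 13²) + 4*(-9)²)² = (√(100 + 169) + 4*81)² = (√269 + 324)² = (324 + √269)²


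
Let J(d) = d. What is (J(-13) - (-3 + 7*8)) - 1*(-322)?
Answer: 256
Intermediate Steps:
(J(-13) - (-3 + 7*8)) - 1*(-322) = (-13 - (-3 + 7*8)) - 1*(-322) = (-13 - (-3 + 56)) + 322 = (-13 - 1*53) + 322 = (-13 - 53) + 322 = -66 + 322 = 256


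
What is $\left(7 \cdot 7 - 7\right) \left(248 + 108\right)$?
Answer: $14952$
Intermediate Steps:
$\left(7 \cdot 7 - 7\right) \left(248 + 108\right) = \left(49 - 7\right) 356 = 42 \cdot 356 = 14952$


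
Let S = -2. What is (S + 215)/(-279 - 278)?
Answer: -213/557 ≈ -0.38241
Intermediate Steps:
(S + 215)/(-279 - 278) = (-2 + 215)/(-279 - 278) = 213/(-557) = 213*(-1/557) = -213/557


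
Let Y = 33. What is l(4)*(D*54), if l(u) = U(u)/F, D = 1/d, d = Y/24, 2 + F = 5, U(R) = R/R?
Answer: 144/11 ≈ 13.091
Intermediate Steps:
U(R) = 1
F = 3 (F = -2 + 5 = 3)
d = 11/8 (d = 33/24 = 33*(1/24) = 11/8 ≈ 1.3750)
D = 8/11 (D = 1/(11/8) = 8/11 ≈ 0.72727)
l(u) = 1/3
l(4)*(D*54) = ((8/11)*54)/3 = (1/3)*(432/11) = 144/11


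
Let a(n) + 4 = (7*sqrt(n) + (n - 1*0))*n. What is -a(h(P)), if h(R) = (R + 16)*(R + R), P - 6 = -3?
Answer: -12992 - 798*sqrt(114) ≈ -21512.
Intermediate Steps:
P = 3 (P = 6 - 3 = 3)
h(R) = 2*R*(16 + R) (h(R) = (16 + R)*(2*R) = 2*R*(16 + R))
a(n) = -4 + n*(n + 7*sqrt(n)) (a(n) = -4 + (7*sqrt(n) + (n - 1*0))*n = -4 + (7*sqrt(n) + (n + 0))*n = -4 + (7*sqrt(n) + n)*n = -4 + (n + 7*sqrt(n))*n = -4 + n*(n + 7*sqrt(n)))
-a(h(P)) = -(-4 + (2*3*(16 + 3))**2 + 7*(2*3*(16 + 3))**(3/2)) = -(-4 + (2*3*19)**2 + 7*(2*3*19)**(3/2)) = -(-4 + 114**2 + 7*114**(3/2)) = -(-4 + 12996 + 7*(114*sqrt(114))) = -(-4 + 12996 + 798*sqrt(114)) = -(12992 + 798*sqrt(114)) = -12992 - 798*sqrt(114)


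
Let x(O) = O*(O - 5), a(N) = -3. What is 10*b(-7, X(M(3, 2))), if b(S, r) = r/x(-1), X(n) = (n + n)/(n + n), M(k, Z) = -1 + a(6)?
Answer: 5/3 ≈ 1.6667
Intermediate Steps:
x(O) = O*(-5 + O)
M(k, Z) = -4 (M(k, Z) = -1 - 3 = -4)
X(n) = 1 (X(n) = (2*n)/((2*n)) = (2*n)*(1/(2*n)) = 1)
b(S, r) = r/6 (b(S, r) = r/((-(-5 - 1))) = r/((-1*(-6))) = r/6)
10*b(-7, X(M(3, 2))) = 10*((⅙)*1) = 10*(⅙) = 5/3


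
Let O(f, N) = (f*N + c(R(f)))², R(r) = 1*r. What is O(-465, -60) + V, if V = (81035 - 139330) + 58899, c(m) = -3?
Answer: 778243213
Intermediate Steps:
R(r) = r
V = 604 (V = -58295 + 58899 = 604)
O(f, N) = (-3 + N*f)² (O(f, N) = (f*N - 3)² = (N*f - 3)² = (-3 + N*f)²)
O(-465, -60) + V = (-3 - 60*(-465))² + 604 = (-3 + 27900)² + 604 = 27897² + 604 = 778242609 + 604 = 778243213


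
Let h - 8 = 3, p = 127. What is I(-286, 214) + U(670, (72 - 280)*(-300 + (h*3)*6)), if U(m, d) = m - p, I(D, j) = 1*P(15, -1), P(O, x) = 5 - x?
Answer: 549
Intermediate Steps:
h = 11 (h = 8 + 3 = 11)
I(D, j) = 6 (I(D, j) = 1*(5 - 1*(-1)) = 1*(5 + 1) = 1*6 = 6)
U(m, d) = -127 + m (U(m, d) = m - 1*127 = m - 127 = -127 + m)
I(-286, 214) + U(670, (72 - 280)*(-300 + (h*3)*6)) = 6 + (-127 + 670) = 6 + 543 = 549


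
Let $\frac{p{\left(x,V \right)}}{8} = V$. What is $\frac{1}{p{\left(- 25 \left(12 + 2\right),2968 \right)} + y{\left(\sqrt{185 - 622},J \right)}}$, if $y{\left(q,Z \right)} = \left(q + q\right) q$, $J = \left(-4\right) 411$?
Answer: $\frac{1}{22870} \approx 4.3725 \cdot 10^{-5}$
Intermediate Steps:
$J = -1644$
$p{\left(x,V \right)} = 8 V$
$y{\left(q,Z \right)} = 2 q^{2}$ ($y{\left(q,Z \right)} = 2 q q = 2 q^{2}$)
$\frac{1}{p{\left(- 25 \left(12 + 2\right),2968 \right)} + y{\left(\sqrt{185 - 622},J \right)}} = \frac{1}{8 \cdot 2968 + 2 \left(\sqrt{185 - 622}\right)^{2}} = \frac{1}{23744 + 2 \left(\sqrt{-437}\right)^{2}} = \frac{1}{23744 + 2 \left(i \sqrt{437}\right)^{2}} = \frac{1}{23744 + 2 \left(-437\right)} = \frac{1}{23744 - 874} = \frac{1}{22870}$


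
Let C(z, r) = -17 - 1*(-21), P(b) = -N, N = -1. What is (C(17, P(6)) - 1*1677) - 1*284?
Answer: -1957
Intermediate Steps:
P(b) = 1 (P(b) = -1*(-1) = 1)
C(z, r) = 4 (C(z, r) = -17 + 21 = 4)
(C(17, P(6)) - 1*1677) - 1*284 = (4 - 1*1677) - 1*284 = (4 - 1677) - 284 = -1673 - 284 = -1957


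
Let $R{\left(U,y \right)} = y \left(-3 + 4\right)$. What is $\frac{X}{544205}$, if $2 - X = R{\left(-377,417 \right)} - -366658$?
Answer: $- \frac{367073}{544205} \approx -0.67451$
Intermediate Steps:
$R{\left(U,y \right)} = y$ ($R{\left(U,y \right)} = y 1 = y$)
$X = -367073$ ($X = 2 - \left(417 - -366658\right) = 2 - \left(417 + 366658\right) = 2 - 367075 = -367073$)
$\frac{X}{544205} = - \frac{367073}{544205}$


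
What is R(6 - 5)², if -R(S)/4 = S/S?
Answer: 16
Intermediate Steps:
R(S) = -4 (R(S) = -4*S/S = -4*1 = -4)
R(6 - 5)² = (-4)² = 16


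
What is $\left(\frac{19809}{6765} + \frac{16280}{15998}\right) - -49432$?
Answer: $\frac{891712983937}{18037745} \approx 49436.0$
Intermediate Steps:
$\left(\frac{19809}{6765} + \frac{16280}{15998}\right) - -49432 = \left(19809 \cdot \frac{1}{6765} + 16280 \cdot \frac{1}{15998}\right) + 49432 = \left(\frac{6603}{2255} + \frac{8140}{7999}\right) + 49432 = \frac{71173097}{18037745} + 49432 = \frac{891712983937}{18037745}$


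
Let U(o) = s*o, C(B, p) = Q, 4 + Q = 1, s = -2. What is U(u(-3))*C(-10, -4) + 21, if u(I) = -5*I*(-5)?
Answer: -429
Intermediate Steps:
Q = -3 (Q = -4 + 1 = -3)
C(B, p) = -3
u(I) = 25*I
U(o) = -2*o
U(u(-3))*C(-10, -4) + 21 = -50*(-3)*(-3) + 21 = -2*(-75)*(-3) + 21 = 150*(-3) + 21 = -450 + 21 = -429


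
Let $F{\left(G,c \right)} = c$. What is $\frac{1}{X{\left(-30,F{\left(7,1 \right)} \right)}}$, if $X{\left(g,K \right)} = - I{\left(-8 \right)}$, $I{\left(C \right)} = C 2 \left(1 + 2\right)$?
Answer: $\frac{1}{48} \approx 0.020833$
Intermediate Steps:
$I{\left(C \right)} = 6 C$ ($I{\left(C \right)} = 2 C 3 = 6 C$)
$X{\left(g,K \right)} = 48$ ($X{\left(g,K \right)} = - 6 \left(-8\right) = \left(-1\right) \left(-48\right) = 48$)
$\frac{1}{X{\left(-30,F{\left(7,1 \right)} \right)}} = \frac{1}{48}$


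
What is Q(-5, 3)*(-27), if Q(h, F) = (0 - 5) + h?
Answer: 270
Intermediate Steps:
Q(h, F) = -5 + h
Q(-5, 3)*(-27) = (-5 - 5)*(-27) = -10*(-27) = 270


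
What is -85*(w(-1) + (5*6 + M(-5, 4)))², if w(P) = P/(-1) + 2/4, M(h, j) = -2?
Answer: -295885/4 ≈ -73971.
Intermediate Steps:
w(P) = ½ - P (w(P) = P*(-1) + 2*(¼) = -P + ½ = ½ - P)
-85*(w(-1) + (5*6 + M(-5, 4)))² = -85*((½ - 1*(-1)) + (5*6 - 2))² = -85*((½ + 1) + (30 - 2))² = -85*(3/2 + 28)² = -85*(59/2)² = -85*3481/4 = -295885/4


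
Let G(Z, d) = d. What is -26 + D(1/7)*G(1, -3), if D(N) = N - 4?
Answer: -101/7 ≈ -14.429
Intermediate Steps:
D(N) = -4 + N
-26 + D(1/7)*G(1, -3) = -26 + (-4 + 1/7)*(-3) = -26 + (-4 + ⅐)*(-3) = -26 - 27/7*(-3) = -26 + 81/7 = -101/7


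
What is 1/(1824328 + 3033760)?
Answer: 1/4858088 ≈ 2.0584e-7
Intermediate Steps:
1/(1824328 + 3033760) = 1/4858088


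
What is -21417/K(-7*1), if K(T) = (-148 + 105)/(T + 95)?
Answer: 1884696/43 ≈ 43830.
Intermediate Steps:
K(T) = -43/(95 + T)
-21417/K(-7*1) = -21417/((-43/(95 - 7*1))) = -21417/((-43/(95 - 7))) = -21417/((-43/88)) = -21417/((-43*1/88)) = -21417/(-43/88) = -21417*(-88/43) = 1884696/43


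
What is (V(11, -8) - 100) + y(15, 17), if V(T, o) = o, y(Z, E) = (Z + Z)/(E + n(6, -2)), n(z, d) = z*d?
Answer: -102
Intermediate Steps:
n(z, d) = d*z
y(Z, E) = 2*Z/(-12 + E) (y(Z, E) = (Z + Z)/(E - 2*6) = (2*Z)/(E - 12) = (2*Z)/(-12 + E) = 2*Z/(-12 + E))
(V(11, -8) - 100) + y(15, 17) = (-8 - 100) + 2*15/(-12 + 17) = -108 + 2*15/5 = -108 + 2*15*(⅕) = -108 + 6 = -102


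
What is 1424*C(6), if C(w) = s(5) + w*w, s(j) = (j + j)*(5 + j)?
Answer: 193664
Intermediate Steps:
s(j) = 2*j*(5 + j) (s(j) = (2*j)*(5 + j) = 2*j*(5 + j))
C(w) = 100 + w² (C(w) = 2*5*(5 + 5) + w*w = 2*5*10 + w² = 100 + w²)
1424*C(6) = 1424*(100 + 6²) = 1424*(100 + 36) = 1424*136 = 193664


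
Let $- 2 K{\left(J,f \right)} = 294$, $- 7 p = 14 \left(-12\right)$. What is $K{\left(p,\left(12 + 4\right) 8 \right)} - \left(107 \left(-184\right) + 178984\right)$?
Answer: $-159443$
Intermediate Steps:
$p = 24$ ($p = - \frac{14 \left(-12\right)}{7} = \left(- \frac{1}{7}\right) \left(-168\right) = 24$)
$K{\left(J,f \right)} = -147$ ($K{\left(J,f \right)} = \left(- \frac{1}{2}\right) 294 = -147$)
$K{\left(p,\left(12 + 4\right) 8 \right)} - \left(107 \left(-184\right) + 178984\right) = -147 - \left(107 \left(-184\right) + 178984\right) = -147 - \left(-19688 + 178984\right) = -147 - 159296 = -159443$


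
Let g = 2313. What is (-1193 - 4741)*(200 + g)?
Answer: -14912142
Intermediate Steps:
(-1193 - 4741)*(200 + g) = (-1193 - 4741)*(200 + 2313) = -5934*2513 = -14912142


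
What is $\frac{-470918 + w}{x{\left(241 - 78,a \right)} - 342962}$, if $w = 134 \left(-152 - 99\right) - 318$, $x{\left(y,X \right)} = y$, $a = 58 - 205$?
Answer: $\frac{504870}{342799} \approx 1.4728$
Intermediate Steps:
$a = -147$ ($a = 58 - 205 = -147$)
$w = -33952$ ($w = 134 \left(-251\right) - 318 = -33634 - 318 = -33952$)
$\frac{-470918 + w}{x{\left(241 - 78,a \right)} - 342962} = \frac{-470918 - 33952}{\left(241 - 78\right) - 342962} = - \frac{504870}{163 - 342962} = - \frac{504870}{-342799} = \left(-504870\right) \left(- \frac{1}{342799}\right) = \frac{504870}{342799}$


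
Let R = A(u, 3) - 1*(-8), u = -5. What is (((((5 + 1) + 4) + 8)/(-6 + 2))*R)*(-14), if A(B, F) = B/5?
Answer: 441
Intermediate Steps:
A(B, F) = B/5 (A(B, F) = B*(⅕) = B/5)
R = 7 (R = (⅕)*(-5) - 1*(-8) = -1 + 8 = 7)
(((((5 + 1) + 4) + 8)/(-6 + 2))*R)*(-14) = (((((5 + 1) + 4) + 8)/(-6 + 2))*7)*(-14) = ((((6 + 4) + 8)/(-4))*7)*(-14) = (((10 + 8)*(-¼))*7)*(-14) = ((18*(-¼))*7)*(-14) = -9/2*7*(-14) = -63/2*(-14) = 441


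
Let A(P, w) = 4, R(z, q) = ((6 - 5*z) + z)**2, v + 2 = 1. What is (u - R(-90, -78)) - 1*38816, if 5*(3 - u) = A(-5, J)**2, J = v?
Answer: -863861/5 ≈ -1.7277e+5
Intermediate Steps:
v = -1 (v = -2 + 1 = -1)
R(z, q) = (6 - 4*z)**2
J = -1
u = -1/5 (u = 3 - 1/5*4**2 = 3 - 1/5*16 = 3 - 16/5 = -1/5 ≈ -0.20000)
(u - R(-90, -78)) - 1*38816 = (-1/5 - 4*(-3 + 2*(-90))**2) - 1*38816 = (-1/5 - 4*(-3 - 180)**2) - 38816 = (-1/5 - 4*(-183)**2) - 38816 = (-1/5 - 4*33489) - 38816 = (-1/5 - 1*133956) - 38816 = (-1/5 - 133956) - 38816 = -669781/5 - 38816 = -863861/5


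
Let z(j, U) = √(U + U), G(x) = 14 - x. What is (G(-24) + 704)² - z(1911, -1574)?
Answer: 550564 - 2*I*√787 ≈ 5.5056e+5 - 56.107*I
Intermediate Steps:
z(j, U) = √2*√U (z(j, U) = √(2*U) = √2*√U)
(G(-24) + 704)² - z(1911, -1574) = ((14 - 1*(-24)) + 704)² - √2*√(-1574) = ((14 + 24) + 704)² - √2*I*√1574 = (38 + 704)² - 2*I*√787 = 742² - 2*I*√787 = 550564 - 2*I*√787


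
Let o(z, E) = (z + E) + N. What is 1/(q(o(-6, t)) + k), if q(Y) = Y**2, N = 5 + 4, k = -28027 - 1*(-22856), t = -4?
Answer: -1/5170 ≈ -0.00019342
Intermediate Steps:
k = -5171 (k = -28027 + 22856 = -5171)
N = 9
o(z, E) = 9 + E + z (o(z, E) = (z + E) + 9 = (E + z) + 9 = 9 + E + z)
1/(q(o(-6, t)) + k) = 1/((9 - 4 - 6)**2 - 5171) = 1/((-1)**2 - 5171) = 1/(1 - 5171) = 1/(-5170) = -1/5170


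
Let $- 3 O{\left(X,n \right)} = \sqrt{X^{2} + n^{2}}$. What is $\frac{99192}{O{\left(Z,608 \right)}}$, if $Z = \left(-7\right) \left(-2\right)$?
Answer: $- \frac{148788 \sqrt{92465}}{92465} \approx -489.3$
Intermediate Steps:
$Z = 14$
$O{\left(X,n \right)} = - \frac{\sqrt{X^{2} + n^{2}}}{3}$
$\frac{99192}{O{\left(Z,608 \right)}} = \frac{99192}{\left(- \frac{1}{3}\right) \sqrt{14^{2} + 608^{2}}} = \frac{99192}{\left(- \frac{1}{3}\right) \sqrt{196 + 369664}} = \frac{99192}{\left(- \frac{1}{3}\right) \sqrt{369860}} = \frac{99192}{\left(- \frac{1}{3}\right) 2 \sqrt{92465}} = \frac{99192}{\left(- \frac{2}{3}\right) \sqrt{92465}} = 99192 \left(- \frac{3 \sqrt{92465}}{184930}\right) = - \frac{148788 \sqrt{92465}}{92465}$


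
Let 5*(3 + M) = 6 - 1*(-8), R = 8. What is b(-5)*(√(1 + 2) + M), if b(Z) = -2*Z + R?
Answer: -18/5 + 18*√3 ≈ 27.577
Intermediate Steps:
b(Z) = 8 - 2*Z (b(Z) = -2*Z + 8 = 8 - 2*Z)
M = -⅕ (M = -3 + (6 - 1*(-8))/5 = -3 + (6 + 8)/5 = -3 + (⅕)*14 = -3 + 14/5 = -⅕ ≈ -0.20000)
b(-5)*(√(1 + 2) + M) = (8 - 2*(-5))*(√(1 + 2) - ⅕) = (8 + 10)*(√3 - ⅕) = 18*(-⅕ + √3) = -18/5 + 18*√3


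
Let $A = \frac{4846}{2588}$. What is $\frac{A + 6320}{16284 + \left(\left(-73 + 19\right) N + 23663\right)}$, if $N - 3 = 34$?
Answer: $\frac{8180503}{49106006} \approx 0.16659$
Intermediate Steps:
$N = 37$ ($N = 3 + 34 = 37$)
$A = \frac{2423}{1294}$ ($A = 4846 \cdot \frac{1}{2588} = \frac{2423}{1294} \approx 1.8725$)
$\frac{A + 6320}{16284 + \left(\left(-73 + 19\right) N + 23663\right)} = \frac{\frac{2423}{1294} + 6320}{16284 + \left(\left(-73 + 19\right) 37 + 23663\right)} = \frac{8180503}{1294 \left(16284 + \left(\left(-54\right) 37 + 23663\right)\right)} = \frac{8180503}{1294 \left(16284 + \left(-1998 + 23663\right)\right)} = \frac{8180503}{1294 \left(16284 + 21665\right)} = \frac{8180503}{1294 \cdot 37949} = \frac{8180503}{1294} \cdot \frac{1}{37949} = \frac{8180503}{49106006}$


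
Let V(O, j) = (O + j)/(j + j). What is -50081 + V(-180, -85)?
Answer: -1702701/34 ≈ -50079.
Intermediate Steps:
V(O, j) = (O + j)/(2*j) (V(O, j) = (O + j)/((2*j)) = (O + j)*(1/(2*j)) = (O + j)/(2*j))
-50081 + V(-180, -85) = -50081 + (1/2)*(-180 - 85)/(-85) = -50081 + (1/2)*(-1/85)*(-265) = -50081 + 53/34 = -1702701/34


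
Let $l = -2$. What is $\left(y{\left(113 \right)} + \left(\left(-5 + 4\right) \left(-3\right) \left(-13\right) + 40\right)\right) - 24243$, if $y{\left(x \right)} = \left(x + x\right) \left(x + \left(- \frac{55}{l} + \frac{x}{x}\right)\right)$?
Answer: $7737$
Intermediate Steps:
$y{\left(x \right)} = 2 x \left(\frac{57}{2} + x\right)$ ($y{\left(x \right)} = \left(x + x\right) \left(x + \left(- \frac{55}{-2} + \frac{x}{x}\right)\right) = 2 x \left(x + \left(\left(-55\right) \left(- \frac{1}{2}\right) + 1\right)\right) = 2 x \left(x + \left(\frac{55}{2} + 1\right)\right) = 2 x \left(x + \frac{57}{2}\right) = 2 x \left(\frac{57}{2} + x\right)$)
$\left(y{\left(113 \right)} + \left(\left(-5 + 4\right) \left(-3\right) \left(-13\right) + 40\right)\right) - 24243 = \left(113 \left(57 + 2 \cdot 113\right) + \left(\left(-5 + 4\right) \left(-3\right) \left(-13\right) + 40\right)\right) - 24243 = \left(113 \left(57 + 226\right) + \left(\left(-1\right) \left(-3\right) \left(-13\right) + 40\right)\right) - 24243 = \left(113 \cdot 283 + \left(3 \left(-13\right) + 40\right)\right) - 24243 = \left(31979 + \left(-39 + 40\right)\right) - 24243 = \left(31979 + 1\right) - 24243 = 31980 - 24243 = 7737$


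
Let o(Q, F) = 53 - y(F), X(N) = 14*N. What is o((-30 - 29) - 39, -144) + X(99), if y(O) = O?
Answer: 1583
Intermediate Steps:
o(Q, F) = 53 - F
o((-30 - 29) - 39, -144) + X(99) = (53 - 1*(-144)) + 14*99 = (53 + 144) + 1386 = 197 + 1386 = 1583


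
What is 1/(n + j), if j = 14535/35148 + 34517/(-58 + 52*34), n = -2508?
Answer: -10017180/24916744379 ≈ -0.00040203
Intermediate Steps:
j = 206343061/10017180 (j = 14535*(1/35148) + 34517/(-58 + 1768) = 4845/11716 + 34517/1710 = 206343061/10017180 ≈ 20.599)
1/(n + j) = 1/(-2508 + 206343061/10017180) = 1/(-24916744379/10017180) = -10017180/24916744379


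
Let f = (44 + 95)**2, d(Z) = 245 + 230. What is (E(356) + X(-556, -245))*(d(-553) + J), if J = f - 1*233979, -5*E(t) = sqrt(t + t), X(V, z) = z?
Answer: 52474835 + 428366*sqrt(178)/5 ≈ 5.3618e+7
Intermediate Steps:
d(Z) = 475
f = 19321 (f = 139**2 = 19321)
E(t) = -sqrt(2)*sqrt(t)/5 (E(t) = -sqrt(t + t)/5 = -sqrt(2)*sqrt(t)/5)
J = -214658 (J = 19321 - 1*233979 = 19321 - 233979 = -214658)
(E(356) + X(-556, -245))*(d(-553) + J) = (-sqrt(2)*sqrt(356)/5 - 245)*(475 - 214658) = (-sqrt(2)*2*sqrt(89)/5 - 245)*(-214183) = (-2*sqrt(178)/5 - 245)*(-214183) = (-245 - 2*sqrt(178)/5)*(-214183) = 52474835 + 428366*sqrt(178)/5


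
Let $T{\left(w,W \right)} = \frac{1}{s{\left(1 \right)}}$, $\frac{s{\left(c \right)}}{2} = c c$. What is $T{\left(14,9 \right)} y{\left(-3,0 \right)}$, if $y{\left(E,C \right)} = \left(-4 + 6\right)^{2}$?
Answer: $2$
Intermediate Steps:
$s{\left(c \right)} = 2 c^{2}$ ($s{\left(c \right)} = 2 c c = 2 c^{2}$)
$y{\left(E,C \right)} = 4$ ($y{\left(E,C \right)} = 2^{2} = 4$)
$T{\left(w,W \right)} = \frac{1}{2}$ ($T{\left(w,W \right)} = \frac{1}{2 \cdot 1^{2}} = \frac{1}{2 \cdot 1} = \frac{1}{2}$)
$T{\left(14,9 \right)} y{\left(-3,0 \right)} = \frac{1}{2} \cdot 4 = 2$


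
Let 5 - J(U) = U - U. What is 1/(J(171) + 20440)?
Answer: 1/20445 ≈ 4.8912e-5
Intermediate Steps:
J(U) = 5 (J(U) = 5 - (U - U) = 5 - 1*0 = 5 + 0 = 5)
1/(J(171) + 20440) = 1/(5 + 20440) = 1/20445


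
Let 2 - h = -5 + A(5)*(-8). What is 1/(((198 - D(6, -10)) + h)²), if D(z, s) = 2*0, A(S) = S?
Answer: 1/60025 ≈ 1.6660e-5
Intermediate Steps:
D(z, s) = 0
h = 47 (h = 2 - (-5 + 5*(-8)) = 2 - (-5 - 40) = 2 - 1*(-45) = 2 + 45 = 47)
1/(((198 - D(6, -10)) + h)²) = 1/(((198 - 1*0) + 47)²) = 1/(((198 + 0) + 47)²) = 1/((198 + 47)²) = 1/(245²) = 1/60025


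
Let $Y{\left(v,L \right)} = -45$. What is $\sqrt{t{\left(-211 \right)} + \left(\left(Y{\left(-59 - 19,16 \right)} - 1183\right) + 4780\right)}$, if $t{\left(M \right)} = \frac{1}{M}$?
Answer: $\frac{\sqrt{158138381}}{211} \approx 59.599$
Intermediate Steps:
$\sqrt{t{\left(-211 \right)} + \left(\left(Y{\left(-59 - 19,16 \right)} - 1183\right) + 4780\right)} = \sqrt{\frac{1}{-211} + \left(\left(-45 - 1183\right) + 4780\right)} = \sqrt{- \frac{1}{211} + \left(-1228 + 4780\right)} = \sqrt{- \frac{1}{211} + 3552} = \sqrt{\frac{749471}{211}} = \frac{\sqrt{158138381}}{211}$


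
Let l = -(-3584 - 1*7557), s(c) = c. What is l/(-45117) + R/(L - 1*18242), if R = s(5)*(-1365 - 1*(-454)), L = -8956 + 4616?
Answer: -46078127/1018832094 ≈ -0.045226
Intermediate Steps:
L = -4340
l = 11141 (l = -(-3584 - 7557) = -1*(-11141) = 11141)
R = -4555 (R = 5*(-1365 - 1*(-454)) = 5*(-1365 + 454) = 5*(-911) = -4555)
l/(-45117) + R/(L - 1*18242) = 11141/(-45117) - 4555/(-4340 - 1*18242) = 11141*(-1/45117) - 4555/(-4340 - 18242) = -11141/45117 - 4555/(-22582) = -11141/45117 - 4555*(-1/22582) = -11141/45117 + 4555/22582 = -46078127/1018832094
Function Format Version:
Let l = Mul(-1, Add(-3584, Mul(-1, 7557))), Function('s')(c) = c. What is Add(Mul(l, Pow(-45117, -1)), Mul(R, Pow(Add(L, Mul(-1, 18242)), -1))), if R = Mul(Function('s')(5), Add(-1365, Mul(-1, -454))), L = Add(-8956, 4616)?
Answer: Rational(-46078127, 1018832094) ≈ -0.045226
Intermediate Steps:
L = -4340
l = 11141 (l = Mul(-1, Add(-3584, -7557)) = Mul(-1, -11141) = 11141)
R = -4555 (R = Mul(5, Add(-1365, Mul(-1, -454))) = Mul(5, Add(-1365, 454)) = Mul(5, -911) = -4555)
Add(Mul(l, Pow(-45117, -1)), Mul(R, Pow(Add(L, Mul(-1, 18242)), -1))) = Add(Mul(11141, Pow(-45117, -1)), Mul(-4555, Pow(Add(-4340, Mul(-1, 18242)), -1))) = Add(Mul(11141, Rational(-1, 45117)), Mul(-4555, Pow(Add(-4340, -18242), -1))) = Add(Rational(-11141, 45117), Mul(-4555, Pow(-22582, -1))) = Add(Rational(-11141, 45117), Mul(-4555, Rational(-1, 22582))) = Add(Rational(-11141, 45117), Rational(4555, 22582)) = Rational(-46078127, 1018832094)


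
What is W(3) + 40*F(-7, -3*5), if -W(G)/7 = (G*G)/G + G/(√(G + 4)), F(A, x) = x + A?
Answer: -901 - 3*√7 ≈ -908.94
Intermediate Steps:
F(A, x) = A + x
W(G) = -7*G - 7*G/√(4 + G) (W(G) = -7*((G*G)/G + G/(√(G + 4))) = -7*(G²/G + G/(√(4 + G))) = -7*(G + G/√(4 + G)) = -7*G - 7*G/√(4 + G))
W(3) + 40*F(-7, -3*5) = (-7*3 - 7*3/√(4 + 3)) + 40*(-7 - 3*5) = (-21 - 7*3/√7) + 40*(-7 - 15) = (-21 - 7*3*√7/7) + 40*(-22) = (-21 - 3*√7) - 880 = -901 - 3*√7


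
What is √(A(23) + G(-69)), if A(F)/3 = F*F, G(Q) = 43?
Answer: √1630 ≈ 40.373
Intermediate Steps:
A(F) = 3*F² (A(F) = 3*(F*F) = 3*F²)
√(A(23) + G(-69)) = √(3*23² + 43) = √(3*529 + 43) = √(1587 + 43) = √1630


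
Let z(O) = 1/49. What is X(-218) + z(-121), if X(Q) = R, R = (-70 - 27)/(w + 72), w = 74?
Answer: -4607/7154 ≈ -0.64398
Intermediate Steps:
z(O) = 1/49
R = -97/146 (R = (-70 - 27)/(74 + 72) = -97/146 ≈ -0.66438)
X(Q) = -97/146
X(-218) + z(-121) = -97/146 + 1/49 = -4607/7154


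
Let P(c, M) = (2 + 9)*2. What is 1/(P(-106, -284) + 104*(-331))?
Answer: -1/34402 ≈ -2.9068e-5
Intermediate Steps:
P(c, M) = 22 (P(c, M) = 11*2 = 22)
1/(P(-106, -284) + 104*(-331)) = 1/(22 + 104*(-331)) = 1/(22 - 34424) = 1/(-34402) = -1/34402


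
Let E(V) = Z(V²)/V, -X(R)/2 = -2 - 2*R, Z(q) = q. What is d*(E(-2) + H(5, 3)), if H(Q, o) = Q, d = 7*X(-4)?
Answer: -252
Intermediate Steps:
X(R) = 4 + 4*R (X(R) = -2*(-2 - 2*R) = 4 + 4*R)
d = -84 (d = 7*(4 + 4*(-4)) = 7*(4 - 16) = 7*(-12) = -84)
E(V) = V (E(V) = V²/V = V)
d*(E(-2) + H(5, 3)) = -84*(-2 + 5) = -84*3 = -252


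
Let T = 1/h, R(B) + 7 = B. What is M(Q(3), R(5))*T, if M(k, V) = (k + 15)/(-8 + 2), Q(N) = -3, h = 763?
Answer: -2/763 ≈ -0.0026212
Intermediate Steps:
R(B) = -7 + B
T = 1/763 ≈ 0.0013106
M(k, V) = -5/2 - k/6 (M(k, V) = (15 + k)/(-6) = (15 + k)*(-⅙) = -5/2 - k/6)
M(Q(3), R(5))*T = (-5/2 - ⅙*(-3))*(1/763) = (-5/2 + ½)*(1/763) = -2*1/763 = -2/763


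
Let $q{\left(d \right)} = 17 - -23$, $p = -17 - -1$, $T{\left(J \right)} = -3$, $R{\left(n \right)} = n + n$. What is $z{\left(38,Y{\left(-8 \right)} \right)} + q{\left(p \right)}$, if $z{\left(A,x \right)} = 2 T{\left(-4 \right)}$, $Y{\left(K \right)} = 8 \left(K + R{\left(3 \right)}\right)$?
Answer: $34$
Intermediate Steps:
$R{\left(n \right)} = 2 n$
$Y{\left(K \right)} = 48 + 8 K$ ($Y{\left(K \right)} = 8 \left(K + 2 \cdot 3\right) = 8 \left(K + 6\right) = 8 \left(6 + K\right) = 48 + 8 K$)
$z{\left(A,x \right)} = -6$ ($z{\left(A,x \right)} = 2 \left(-3\right) = -6$)
$p = -16$ ($p = -17 + 1 = -16$)
$q{\left(d \right)} = 40$ ($q{\left(d \right)} = 17 + 23 = 40$)
$z{\left(38,Y{\left(-8 \right)} \right)} + q{\left(p \right)} = -6 + 40 = 34$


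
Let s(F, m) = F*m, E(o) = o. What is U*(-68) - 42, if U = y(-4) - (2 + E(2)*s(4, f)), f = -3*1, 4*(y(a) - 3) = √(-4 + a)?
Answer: -1742 - 34*I*√2 ≈ -1742.0 - 48.083*I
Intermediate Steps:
y(a) = 3 + √(-4 + a)/4
f = -3
U = 25 + I*√2/2 (U = (3 + √(-4 - 4)/4) - (2 + 2*(4*(-3))) = (3 + √(-8)/4) - (2 + 2*(-12)) = (3 + (2*I*√2)/4) - (2 - 24) = (3 + I*√2/2) - 1*(-22) = (3 + I*√2/2) + 22 = 25 + I*√2/2 ≈ 25.0 + 0.70711*I)
U*(-68) - 42 = (25 + I*√2/2)*(-68) - 42 = (-1700 - 34*I*√2) - 42 = -1742 - 34*I*√2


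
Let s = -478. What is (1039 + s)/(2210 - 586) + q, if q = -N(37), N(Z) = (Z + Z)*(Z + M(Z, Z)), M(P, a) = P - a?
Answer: -4445951/1624 ≈ -2737.7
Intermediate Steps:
N(Z) = 2*Z² (N(Z) = (Z + Z)*(Z + (Z - Z)) = (2*Z)*(Z + 0) = (2*Z)*Z = 2*Z²)
q = -2738 (q = -2*37² = -2*1369 = -1*2738 = -2738)
(1039 + s)/(2210 - 586) + q = (1039 - 478)/(2210 - 586) - 2738 = 561/1624 - 2738 = -4445951/1624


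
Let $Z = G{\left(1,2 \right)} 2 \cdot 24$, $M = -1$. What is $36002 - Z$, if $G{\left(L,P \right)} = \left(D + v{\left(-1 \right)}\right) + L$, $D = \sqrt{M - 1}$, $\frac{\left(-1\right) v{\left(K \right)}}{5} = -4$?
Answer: $34994 - 48 i \sqrt{2} \approx 34994.0 - 67.882 i$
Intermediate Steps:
$v{\left(K \right)} = 20$ ($v{\left(K \right)} = \left(-5\right) \left(-4\right) = 20$)
$D = i \sqrt{2}$ ($D = \sqrt{-1 - 1} = \sqrt{-2} = i \sqrt{2} \approx 1.4142 i$)
$G{\left(L,P \right)} = 20 + L + i \sqrt{2}$ ($G{\left(L,P \right)} = \left(i \sqrt{2} + 20\right) + L = \left(20 + i \sqrt{2}\right) + L = 20 + L + i \sqrt{2}$)
$Z = 1008 + 48 i \sqrt{2}$ ($Z = \left(20 + 1 + i \sqrt{2}\right) 2 \cdot 24 = \left(21 + i \sqrt{2}\right) 2 \cdot 24 = \left(42 + 2 i \sqrt{2}\right) 24 = 1008 + 48 i \sqrt{2} \approx 1008.0 + 67.882 i$)
$36002 - Z = 36002 - \left(1008 + 48 i \sqrt{2}\right) = 34994 - 48 i \sqrt{2}$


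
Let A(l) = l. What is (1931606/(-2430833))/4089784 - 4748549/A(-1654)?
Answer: 11802022208573902301/4110844119814772 ≈ 2870.9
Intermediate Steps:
(1931606/(-2430833))/4089784 - 4748549/A(-1654) = (1931606/(-2430833))/4089784 - 4748549/(-1654) = (1931606*(-1/2430833))*(1/4089784) - 4748549*(-1/1654) = -1931606/2430833*1/4089784 + 4748549/1654 = -965803/4970790955036 + 4748549/1654 = 11802022208573902301/4110844119814772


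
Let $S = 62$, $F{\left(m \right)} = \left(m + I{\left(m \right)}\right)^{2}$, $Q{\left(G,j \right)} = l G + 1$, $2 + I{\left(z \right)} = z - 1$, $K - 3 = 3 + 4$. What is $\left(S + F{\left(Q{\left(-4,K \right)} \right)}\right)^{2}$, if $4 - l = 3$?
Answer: $20449$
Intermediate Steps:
$l = 1$ ($l = 4 - 3 = 1$)
$K = 10$ ($K = 3 + \left(3 + 4\right) = 3 + 7 = 10$)
$I{\left(z \right)} = -3 + z$ ($I{\left(z \right)} = -2 + \left(z - 1\right) = -2 + \left(-1 + z\right) = -3 + z$)
$Q{\left(G,j \right)} = 1 + G$ ($Q{\left(G,j \right)} = 1 G + 1 = G + 1 = 1 + G$)
$F{\left(m \right)} = \left(-3 + 2 m\right)^{2}$ ($F{\left(m \right)} = \left(m + \left(-3 + m\right)\right)^{2} = \left(-3 + 2 m\right)^{2}$)
$\left(S + F{\left(Q{\left(-4,K \right)} \right)}\right)^{2} = \left(62 + \left(-3 + 2 \left(1 - 4\right)\right)^{2}\right)^{2} = \left(62 + \left(-3 + 2 \left(-3\right)\right)^{2}\right)^{2} = \left(62 + \left(-3 - 6\right)^{2}\right)^{2} = \left(62 + \left(-9\right)^{2}\right)^{2} = \left(62 + 81\right)^{2} = 143^{2} = 20449$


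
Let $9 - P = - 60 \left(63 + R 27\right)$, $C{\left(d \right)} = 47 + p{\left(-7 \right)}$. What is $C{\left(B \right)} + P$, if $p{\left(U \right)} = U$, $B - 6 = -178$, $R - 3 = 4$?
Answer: $15169$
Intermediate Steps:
$R = 7$ ($R = 3 + 4 = 7$)
$B = -172$ ($B = 6 - 178 = -172$)
$C{\left(d \right)} = 40$ ($C{\left(d \right)} = 47 - 7 = 40$)
$P = 15129$ ($P = 9 - - 60 \left(63 + 7 \cdot 27\right) = 9 - - 60 \left(63 + 189\right) = 9 - \left(-60\right) 252 = 9 - -15120 = 9 + 15120 = 15129$)
$C{\left(B \right)} + P = 40 + 15129 = 15169$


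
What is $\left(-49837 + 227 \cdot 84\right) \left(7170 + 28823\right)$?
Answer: $-1107468617$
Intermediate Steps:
$\left(-49837 + 227 \cdot 84\right) \left(7170 + 28823\right) = \left(-49837 + 19068\right) 35993 = \left(-30769\right) 35993 = -1107468617$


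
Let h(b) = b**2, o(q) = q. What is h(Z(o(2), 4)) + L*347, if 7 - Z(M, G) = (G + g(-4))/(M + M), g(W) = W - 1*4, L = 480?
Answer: 166624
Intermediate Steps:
g(W) = -4 + W (g(W) = W - 4 = -4 + W)
Z(M, G) = 7 - (-8 + G)/(2*M) (Z(M, G) = 7 - (G + (-4 - 4))/(M + M) = 7 - (G - 8)/(2*M) = 7 - (-8 + G)*1/(2*M) = 7 - (-8 + G)/(2*M))
h(Z(o(2), 4)) + L*347 = ((1/2)*(8 - 1*4 + 14*2)/2)**2 + 480*347 = ((1/2)*(1/2)*(8 - 4 + 28))**2 + 166560 = ((1/2)*(1/2)*32)**2 + 166560 = 8**2 + 166560 = 64 + 166560 = 166624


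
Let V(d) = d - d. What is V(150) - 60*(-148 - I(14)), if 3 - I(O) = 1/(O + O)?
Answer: 63405/7 ≈ 9057.9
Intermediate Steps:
V(d) = 0
I(O) = 3 - 1/(2*O) (I(O) = 3 - 1/(O + O) = 3 - 1/(2*O))
V(150) - 60*(-148 - I(14)) = 0 - 60*(-148 - (3 - ½/14)) = 0 - 60*(-148 - (3 - ½*1/14)) = 0 - 60*(-148 - (3 - 1/28)) = 0 - 60*(-148 - 1*83/28) = 0 - 60*(-148 - 83/28) = 0 - 60*(-4227)/28 = 0 - 1*(-63405/7) = 0 + 63405/7 = 63405/7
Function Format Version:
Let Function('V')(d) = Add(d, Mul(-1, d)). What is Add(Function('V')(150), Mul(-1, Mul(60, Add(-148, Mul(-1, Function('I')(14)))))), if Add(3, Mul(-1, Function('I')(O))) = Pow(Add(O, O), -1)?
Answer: Rational(63405, 7) ≈ 9057.9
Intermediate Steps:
Function('V')(d) = 0
Function('I')(O) = Add(3, Mul(Rational(-1, 2), Pow(O, -1))) (Function('I')(O) = Add(3, Mul(-1, Pow(Add(O, O), -1))) = Add(3, Mul(-1, Pow(Mul(2, O), -1))) = Add(3, Mul(-1, Mul(Rational(1, 2), Pow(O, -1)))) = Add(3, Mul(Rational(-1, 2), Pow(O, -1))))
Add(Function('V')(150), Mul(-1, Mul(60, Add(-148, Mul(-1, Function('I')(14)))))) = Add(0, Mul(-1, Mul(60, Add(-148, Mul(-1, Add(3, Mul(Rational(-1, 2), Pow(14, -1)))))))) = Add(0, Mul(-1, Mul(60, Add(-148, Mul(-1, Add(3, Mul(Rational(-1, 2), Rational(1, 14)))))))) = Add(0, Mul(-1, Mul(60, Add(-148, Mul(-1, Add(3, Rational(-1, 28))))))) = Add(0, Mul(-1, Mul(60, Add(-148, Mul(-1, Rational(83, 28)))))) = Add(0, Mul(-1, Mul(60, Add(-148, Rational(-83, 28))))) = Add(0, Mul(-1, Mul(60, Rational(-4227, 28)))) = Add(0, Mul(-1, Rational(-63405, 7))) = Add(0, Rational(63405, 7)) = Rational(63405, 7)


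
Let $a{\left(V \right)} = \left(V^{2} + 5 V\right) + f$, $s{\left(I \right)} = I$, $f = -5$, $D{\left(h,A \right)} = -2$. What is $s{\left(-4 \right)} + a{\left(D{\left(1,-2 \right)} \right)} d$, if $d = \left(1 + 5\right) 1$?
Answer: $-70$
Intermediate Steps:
$d = 6$ ($d = 6 \cdot 1 = 6$)
$a{\left(V \right)} = -5 + V^{2} + 5 V$ ($a{\left(V \right)} = \left(V^{2} + 5 V\right) - 5 = -5 + V^{2} + 5 V$)
$s{\left(-4 \right)} + a{\left(D{\left(1,-2 \right)} \right)} d = -4 + \left(-5 + \left(-2\right)^{2} + 5 \left(-2\right)\right) 6 = -4 + \left(-5 + 4 - 10\right) 6 = -4 - 66 = -70$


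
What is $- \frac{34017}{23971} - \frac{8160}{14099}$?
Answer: $- \frac{675209043}{337967129} \approx -1.9979$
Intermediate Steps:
$- \frac{34017}{23971} - \frac{8160}{14099} = - \frac{675209043}{337967129}$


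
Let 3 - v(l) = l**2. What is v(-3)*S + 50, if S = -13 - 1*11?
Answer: 194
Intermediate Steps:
S = -24 (S = -13 - 11 = -24)
v(l) = 3 - l**2
v(-3)*S + 50 = (3 - 1*(-3)**2)*(-24) + 50 = (3 - 1*9)*(-24) + 50 = (3 - 9)*(-24) + 50 = -6*(-24) + 50 = 144 + 50 = 194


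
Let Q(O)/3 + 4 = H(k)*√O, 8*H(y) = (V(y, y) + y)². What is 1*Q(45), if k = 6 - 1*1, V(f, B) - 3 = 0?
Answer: -12 + 72*√5 ≈ 149.00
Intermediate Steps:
V(f, B) = 3 (V(f, B) = 3 + 0 = 3)
k = 5 (k = 6 - 1 = 5)
H(y) = (3 + y)²/8
Q(O) = -12 + 24*√O (Q(O) = -12 + 3*(((3 + 5)²/8)*√O) = -12 + 3*(((⅛)*8²)*√O) = -12 + 3*(((⅛)*64)*√O) = -12 + 3*(8*√O) = -12 + 24*√O)
1*Q(45) = 1*(-12 + 24*√45) = 1*(-12 + 24*(3*√5)) = 1*(-12 + 72*√5) = -12 + 72*√5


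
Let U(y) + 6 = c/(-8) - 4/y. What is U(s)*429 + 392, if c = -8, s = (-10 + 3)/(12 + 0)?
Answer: 8321/7 ≈ 1188.7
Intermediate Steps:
s = -7/12 ≈ -0.58333
U(y) = -5 - 4/y (U(y) = -6 + (-8/(-8) - 4/y) = -6 + (-8*(-⅛) - 4/y) = -6 + (1 - 4/y) = -5 - 4/y)
U(s)*429 + 392 = (-5 - 4/(-7/12))*429 + 392 = (-5 - 4*(-12/7))*429 + 392 = (-5 + 48/7)*429 + 392 = (13/7)*429 + 392 = 5577/7 + 392 = 8321/7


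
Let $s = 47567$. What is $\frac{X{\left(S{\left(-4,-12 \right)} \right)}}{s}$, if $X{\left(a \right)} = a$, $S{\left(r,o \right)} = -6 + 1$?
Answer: $- \frac{5}{47567} \approx -0.00010511$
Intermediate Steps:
$S{\left(r,o \right)} = -5$
$\frac{X{\left(S{\left(-4,-12 \right)} \right)}}{s} = - \frac{5}{47567}$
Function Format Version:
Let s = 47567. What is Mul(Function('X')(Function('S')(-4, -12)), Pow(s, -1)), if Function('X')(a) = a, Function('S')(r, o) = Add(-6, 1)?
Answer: Rational(-5, 47567) ≈ -0.00010511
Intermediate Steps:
Function('S')(r, o) = -5
Mul(Function('X')(Function('S')(-4, -12)), Pow(s, -1)) = Mul(-5, Pow(47567, -1)) = Mul(-5, Rational(1, 47567)) = Rational(-5, 47567)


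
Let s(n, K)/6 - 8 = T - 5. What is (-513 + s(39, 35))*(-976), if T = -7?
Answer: 524112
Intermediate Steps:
s(n, K) = -24 (s(n, K) = 48 + 6*(-7 - 5) = 48 + 6*(-12) = 48 - 72 = -24)
(-513 + s(39, 35))*(-976) = (-513 - 24)*(-976) = -537*(-976) = 524112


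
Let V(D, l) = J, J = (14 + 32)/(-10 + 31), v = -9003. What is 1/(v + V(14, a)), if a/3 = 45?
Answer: -21/189017 ≈ -0.00011110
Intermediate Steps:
a = 135 (a = 3*45 = 135)
J = 46/21 ≈ 2.1905
V(D, l) = 46/21
1/(v + V(14, a)) = 1/(-9003 + 46/21) = 1/(-189017/21) = -21/189017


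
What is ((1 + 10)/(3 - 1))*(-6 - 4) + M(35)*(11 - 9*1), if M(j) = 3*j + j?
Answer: 225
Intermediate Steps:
M(j) = 4*j
((1 + 10)/(3 - 1))*(-6 - 4) + M(35)*(11 - 9*1) = ((1 + 10)/(3 - 1))*(-6 - 4) + (4*35)*(11 - 9*1) = (11/2)*(-10) + 140*(11 - 9) = (11*(½))*(-10) + 140*2 = (11/2)*(-10) + 280 = -55 + 280 = 225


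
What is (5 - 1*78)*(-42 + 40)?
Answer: 146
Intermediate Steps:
(5 - 1*78)*(-42 + 40) = (5 - 78)*(-2) = -73*(-2) = 146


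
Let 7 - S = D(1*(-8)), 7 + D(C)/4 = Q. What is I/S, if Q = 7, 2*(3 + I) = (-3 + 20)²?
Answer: 283/14 ≈ 20.214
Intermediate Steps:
I = 283/2 (I = -3 + (-3 + 20)²/2 = -3 + (½)*17² = -3 + (½)*289 = -3 + 289/2 = 283/2 ≈ 141.50)
D(C) = 0 (D(C) = -28 + 4*7 = -28 + 28 = 0)
S = 7 (S = 7 - 1*0 = 7 + 0 = 7)
I/S = (283/2)/7 = (283/2)*(⅐) = 283/14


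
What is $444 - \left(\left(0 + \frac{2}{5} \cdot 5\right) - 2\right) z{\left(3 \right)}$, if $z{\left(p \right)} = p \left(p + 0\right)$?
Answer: $444$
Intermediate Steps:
$z{\left(p \right)} = p^{2}$ ($z{\left(p \right)} = p p = p^{2}$)
$444 - \left(\left(0 + \frac{2}{5} \cdot 5\right) - 2\right) z{\left(3 \right)} = 444 - \left(\left(0 + \frac{2}{5} \cdot 5\right) - 2\right) 3^{2} = 444 - \left(\left(0 + 2 \cdot \frac{1}{5} \cdot 5\right) + \left(-3 + 1\right)\right) 9 = 444 - \left(\left(0 + \frac{2}{5} \cdot 5\right) - 2\right) 9 = 444 - \left(\left(0 + 2\right) - 2\right) 9 = 444 - \left(2 - 2\right) 9 = 444 - 0 \cdot 9 = 444 - 0 = 444 + 0 = 444$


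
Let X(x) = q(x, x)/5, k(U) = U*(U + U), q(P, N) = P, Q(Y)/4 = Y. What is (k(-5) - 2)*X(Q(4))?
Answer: 768/5 ≈ 153.60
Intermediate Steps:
Q(Y) = 4*Y
k(U) = 2*U**2 (k(U) = U*(2*U) = 2*U**2)
X(x) = x/5
(k(-5) - 2)*X(Q(4)) = (2*(-5)**2 - 2)*((4*4)/5) = (2*25 - 2)*((1/5)*16) = (50 - 2)*(16/5) = 48*(16/5) = 768/5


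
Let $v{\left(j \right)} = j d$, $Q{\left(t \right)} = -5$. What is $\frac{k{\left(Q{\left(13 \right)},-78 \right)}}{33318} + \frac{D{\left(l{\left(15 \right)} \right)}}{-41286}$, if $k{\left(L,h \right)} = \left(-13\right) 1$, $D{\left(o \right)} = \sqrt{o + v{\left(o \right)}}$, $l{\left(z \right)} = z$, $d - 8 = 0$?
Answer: $- \frac{13}{33318} - \frac{\sqrt{15}}{13762} \approx -0.00067161$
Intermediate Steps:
$d = 8$ ($d = 8 + 0 = 8$)
$v{\left(j \right)} = 8 j$ ($v{\left(j \right)} = j 8 = 8 j$)
$D{\left(o \right)} = 3 \sqrt{o}$ ($D{\left(o \right)} = \sqrt{o + 8 o} = \sqrt{9 o} = 3 \sqrt{o}$)
$k{\left(L,h \right)} = -13$
$\frac{k{\left(Q{\left(13 \right)},-78 \right)}}{33318} + \frac{D{\left(l{\left(15 \right)} \right)}}{-41286} = - \frac{13}{33318} + \frac{3 \sqrt{15}}{-41286} = \left(-13\right) \frac{1}{33318} + 3 \sqrt{15} \left(- \frac{1}{41286}\right) = - \frac{13}{33318} - \frac{\sqrt{15}}{13762}$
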